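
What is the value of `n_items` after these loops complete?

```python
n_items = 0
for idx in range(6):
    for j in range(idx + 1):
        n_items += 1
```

Triangle: 1 + 2 + ... + 6
`n_items` takes the values: 0 → 1 → 2 → 3 → 4 → 5 → 6 → 7 → 8 → 9 → 10 → 11 → 12 → 13 → 14 → 15 → 16 → 17 → 18 → 19 → 20 → 21

Answer: 21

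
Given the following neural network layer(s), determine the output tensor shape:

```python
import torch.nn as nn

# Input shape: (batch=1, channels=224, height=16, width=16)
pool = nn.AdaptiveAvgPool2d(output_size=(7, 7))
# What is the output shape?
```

Input: (1, 224, 16, 16) -> Output: (1, 224, 7, 7)

Answer: (1, 224, 7, 7)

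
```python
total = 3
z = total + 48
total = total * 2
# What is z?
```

Trace:
`total = 3` → total = 3
`z = total + 48` → z = 51
`total = total * 2` → total = 6
So z = 51

Answer: 51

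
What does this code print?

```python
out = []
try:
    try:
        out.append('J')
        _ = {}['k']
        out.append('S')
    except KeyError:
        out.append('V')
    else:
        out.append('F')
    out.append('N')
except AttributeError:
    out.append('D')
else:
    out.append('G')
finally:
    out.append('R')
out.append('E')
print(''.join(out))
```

Execution trace: 'J' (inner try body) → 'V' (inner except KeyError) → 'N' (try body, no exception) → 'G' (else) → 'R' (finally) → 'E' (after the try/except). Output: JVNGRE

Answer: JVNGRE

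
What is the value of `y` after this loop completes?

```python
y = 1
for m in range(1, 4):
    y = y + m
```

Start at 1, add 1 through 3
`y` takes the values: 1 → 2 → 4 → 7

Answer: 7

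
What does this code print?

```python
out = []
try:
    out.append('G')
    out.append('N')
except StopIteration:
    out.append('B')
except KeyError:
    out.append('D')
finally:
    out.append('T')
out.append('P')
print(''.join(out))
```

Execution trace: 'G' (try body) → 'N' (try body, no exception) → 'T' (finally) → 'P' (after the try/except). Output: GNTP

Answer: GNTP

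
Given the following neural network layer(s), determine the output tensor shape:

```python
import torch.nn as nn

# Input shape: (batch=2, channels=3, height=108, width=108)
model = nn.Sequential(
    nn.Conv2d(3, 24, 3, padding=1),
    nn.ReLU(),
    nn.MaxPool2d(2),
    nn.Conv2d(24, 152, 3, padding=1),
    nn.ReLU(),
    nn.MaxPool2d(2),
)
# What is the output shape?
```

Input: (2, 3, 108, 108) -> after first Conv2d: (2, 24, 108, 108) -> after first MaxPool2d: (2, 24, 54, 54) -> after second Conv2d: (2, 152, 54, 54) -> Output: (2, 152, 27, 27)

Answer: (2, 152, 27, 27)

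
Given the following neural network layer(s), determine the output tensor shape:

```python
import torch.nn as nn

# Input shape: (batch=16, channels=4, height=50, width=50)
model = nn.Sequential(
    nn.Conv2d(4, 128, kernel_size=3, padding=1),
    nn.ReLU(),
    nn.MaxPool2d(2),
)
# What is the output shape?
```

Input: (16, 4, 50, 50) -> after Conv2d: (16, 128, 50, 50) -> after ReLU: (16, 128, 50, 50) -> Output: (16, 128, 25, 25)

Answer: (16, 128, 25, 25)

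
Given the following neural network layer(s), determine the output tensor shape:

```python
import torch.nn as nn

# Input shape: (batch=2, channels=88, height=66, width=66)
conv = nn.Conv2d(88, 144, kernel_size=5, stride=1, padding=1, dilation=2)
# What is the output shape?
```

Input: (2, 88, 66, 66) -> Output: (2, 144, 60, 60)

Answer: (2, 144, 60, 60)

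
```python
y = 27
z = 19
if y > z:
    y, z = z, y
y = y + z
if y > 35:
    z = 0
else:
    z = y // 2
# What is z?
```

Trace:
`y = 27` → y = 27
`z = 19` → z = 19
`if y > z: ...` → y > z is True → y = 19; z = 27
`y = y + z` → y = 46
`if y > 35: ...` → y > 35 is True → z = 0
So z = 0

Answer: 0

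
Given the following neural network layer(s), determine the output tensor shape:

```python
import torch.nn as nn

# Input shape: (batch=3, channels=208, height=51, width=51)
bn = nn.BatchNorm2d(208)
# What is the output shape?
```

Input: (3, 208, 51, 51) -> Output: (3, 208, 51, 51)

Answer: (3, 208, 51, 51)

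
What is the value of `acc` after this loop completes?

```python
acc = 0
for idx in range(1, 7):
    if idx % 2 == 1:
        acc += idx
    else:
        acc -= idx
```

Add odd, subtract even
`acc` takes the values: 0 → 1 → -1 → 2 → -2 → 3 → -3

Answer: -3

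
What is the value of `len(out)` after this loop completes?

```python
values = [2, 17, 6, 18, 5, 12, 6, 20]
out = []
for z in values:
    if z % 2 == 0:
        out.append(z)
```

Count even numbers in [2, 17, 6, 18, 5, 12, 6, 20]
`out` takes the values: [] → [2] → [2, 6] → [2, 6, 18] → [2, 6, 18, 12] → [2, 6, 18, 12, 6] → [2, 6, 18, 12, 6, 20]
So `len(out)` = 6

Answer: 6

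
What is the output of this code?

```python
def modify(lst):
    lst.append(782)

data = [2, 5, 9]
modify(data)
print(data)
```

Key concept: function modifies passed list.
Step by step:
`data = [2, 5, 9]` → data = [2, 5, 9]
`modify(data)` → data = [2, 5, 9, 782]
`print(data)` → prints [2, 5, 9, 782]

Answer: [2, 5, 9, 782]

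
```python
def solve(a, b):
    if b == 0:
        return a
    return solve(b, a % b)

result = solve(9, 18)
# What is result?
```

solve(9, 18) -> solve(18, 9) -> solve(9, 0) -> 9

Answer: 9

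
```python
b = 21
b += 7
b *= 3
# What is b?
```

Trace:
`b = 21` → b = 21
`b += 7` → b = 28
`b *= 3` → b = 84
So b = 84

Answer: 84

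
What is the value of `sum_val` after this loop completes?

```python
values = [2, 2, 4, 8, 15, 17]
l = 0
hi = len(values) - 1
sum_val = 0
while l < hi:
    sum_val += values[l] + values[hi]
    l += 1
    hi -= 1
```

Sum of pairs from ends
`sum_val` takes the values: 0 → 19 → 36 → 48

Answer: 48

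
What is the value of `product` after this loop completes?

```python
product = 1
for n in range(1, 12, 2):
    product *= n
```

Product of 1, 3, 5, ... up to 11
`product` takes the values: 1 → 3 → 15 → 105 → 945 → 10395

Answer: 10395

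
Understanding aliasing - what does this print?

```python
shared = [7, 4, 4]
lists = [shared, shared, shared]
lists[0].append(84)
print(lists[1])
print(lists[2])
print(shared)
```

Key concept: list of same reference.
Step by step:
`shared = [7, 4, 4]` → shared = [7, 4, 4]
`lists = [shared, shared, shared]` → lists = [[7, 4, 4], [7, 4, 4], [7, 4, 4]]
`lists[0].append(84)` → shared = [7, 4, 4, 84]; lists = [[7, 4, 4, 84], [7, 4, 4, 84], [7, 4, 4, 84]]
`print(lists[1])` → prints [7, 4, 4, 84]
`print(lists[2])` → prints [7, 4, 4, 84]
`print(shared)` → prints [7, 4, 4, 84]

Answer:
[7, 4, 4, 84]
[7, 4, 4, 84]
[7, 4, 4, 84]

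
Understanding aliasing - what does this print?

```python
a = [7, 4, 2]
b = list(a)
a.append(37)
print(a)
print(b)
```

Key concept: list() constructor creates copy.
Step by step:
`a = [7, 4, 2]` → a = [7, 4, 2]
`b = list(a)` → b = [7, 4, 2]
`a.append(37)` → a = [7, 4, 2, 37]
`print(a)` → prints [7, 4, 2, 37]
`print(b)` → prints [7, 4, 2]

Answer:
[7, 4, 2, 37]
[7, 4, 2]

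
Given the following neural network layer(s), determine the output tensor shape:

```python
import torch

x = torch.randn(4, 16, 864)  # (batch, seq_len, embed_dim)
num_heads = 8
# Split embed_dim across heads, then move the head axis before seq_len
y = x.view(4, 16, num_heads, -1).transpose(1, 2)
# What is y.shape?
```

Input: (4, 16, 864) -> head_dim = 864 // 8 = 108; after view: (4, 16, 8, 108) -> after transpose(1, 2): (4, 8, 16, 108) -> Output: (4, 8, 16, 108)

Answer: (4, 8, 16, 108)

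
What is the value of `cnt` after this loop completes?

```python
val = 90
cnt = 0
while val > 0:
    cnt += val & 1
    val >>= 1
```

Count set bits in 90 (binary: 0b1011010)
`cnt` takes the values: 0 → 1 → 2 → 3 → 4

Answer: 4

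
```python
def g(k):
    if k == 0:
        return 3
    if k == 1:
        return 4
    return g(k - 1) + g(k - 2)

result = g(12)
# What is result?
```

Build up from base cases: g(0)=3, g(1)=4, g(2)=7, g(3)=11, g(4)=18, g(5)=29, g(6)=47, ..., g(12)=843

Answer: 843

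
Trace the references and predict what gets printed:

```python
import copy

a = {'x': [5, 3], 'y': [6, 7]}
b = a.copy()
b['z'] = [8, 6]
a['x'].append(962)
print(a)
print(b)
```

Key concept: shallow copy of dict with mutable values.
Step by step:
`a = {'x': [5, 3], 'y': [6, 7]}` → a = {'x': [5, 3], 'y': [6, 7]}
`b = a.copy()` → b = {'x': [5, 3], 'y': [6, 7]}
`b['z'] = [8, 6]` → b = {'x': [5, 3], 'y': [6, 7], 'z': [8, 6]}
`a['x'].append(962)` → a = {'x': [5, 3, 962], 'y': [6, 7]}; b = {'x': [5, 3, 962], 'y': [6, 7], 'z': [8, 6]}
`print(a)` → prints {'x': [5, 3, 962], 'y': [6, 7]}
`print(b)` → prints {'x': [5, 3, 962], 'y': [6, 7], 'z': [8, 6]}

Answer:
{'x': [5, 3, 962], 'y': [6, 7]}
{'x': [5, 3, 962], 'y': [6, 7], 'z': [8, 6]}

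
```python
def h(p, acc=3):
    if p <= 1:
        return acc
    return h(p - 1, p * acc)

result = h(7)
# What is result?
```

Accumulator trace (n, acc): (7, 3) -> (6, 21) -> (5, 126) -> (4, 630) -> (3, 2520) -> (2, 7560) -> (1, 15120) -> return 15120

Answer: 15120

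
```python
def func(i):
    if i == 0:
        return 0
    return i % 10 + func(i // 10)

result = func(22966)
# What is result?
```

Sum of digits of 22966: 6 + 6 + 9 + 2 + 2 = 25

Answer: 25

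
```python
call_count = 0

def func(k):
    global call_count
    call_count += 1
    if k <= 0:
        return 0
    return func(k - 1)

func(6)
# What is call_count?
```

Linear recursion stepping by 1: 7 calls from k=6 down to ≤0.

Answer: 7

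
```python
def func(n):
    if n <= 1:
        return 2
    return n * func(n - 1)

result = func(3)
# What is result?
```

func(3) = 3 * 2 * 2 = 12

Answer: 12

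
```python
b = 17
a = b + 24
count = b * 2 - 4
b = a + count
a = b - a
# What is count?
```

Trace:
`b = 17` → b = 17
`a = b + 24` → a = 41
`count = b * 2 - 4` → count = 30
`b = a + count` → b = 71
`a = b - a` → a = 30
So count = 30

Answer: 30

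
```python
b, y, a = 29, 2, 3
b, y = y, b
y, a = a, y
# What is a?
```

Trace:
`b, y, a = 29, 2, 3` → b = 29; y = 2; a = 3
`b, y = y, b` → b = 2; y = 29
`y, a = a, y` → y = 3; a = 29
So a = 29

Answer: 29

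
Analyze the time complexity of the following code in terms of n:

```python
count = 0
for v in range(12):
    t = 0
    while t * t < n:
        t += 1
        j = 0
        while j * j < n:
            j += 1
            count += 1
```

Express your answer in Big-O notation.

Each loop level contributes: 1 × √n × √n. Multiplying the contributions gives O(n).

Answer: O(n)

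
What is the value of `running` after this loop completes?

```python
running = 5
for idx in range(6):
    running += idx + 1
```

Start at 5, add 1 to 6 = 26
`running` takes the values: 5 → 6 → 8 → 11 → 15 → 20 → 26

Answer: 26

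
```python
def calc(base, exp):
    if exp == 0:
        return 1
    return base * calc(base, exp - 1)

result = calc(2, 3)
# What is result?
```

calc(2, 3) = 2 * 2 * 2 = 8

Answer: 8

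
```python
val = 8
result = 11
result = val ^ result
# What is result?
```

Trace:
`val = 8` → val = 8
`result = 11` → result = 11
`result = val ^ result` → result = 3
So result = 3

Answer: 3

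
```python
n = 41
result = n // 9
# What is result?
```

Trace:
`n = 41` → n = 41
`result = n // 9` → result = 4
So result = 4

Answer: 4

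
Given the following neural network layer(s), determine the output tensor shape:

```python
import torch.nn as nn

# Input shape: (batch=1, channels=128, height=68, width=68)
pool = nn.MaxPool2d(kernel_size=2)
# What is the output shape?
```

Input: (1, 128, 68, 68) -> Output: (1, 128, 34, 34)

Answer: (1, 128, 34, 34)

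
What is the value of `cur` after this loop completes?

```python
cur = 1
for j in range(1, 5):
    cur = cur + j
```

Start at 1, add 1 through 4
`cur` takes the values: 1 → 2 → 4 → 7 → 11

Answer: 11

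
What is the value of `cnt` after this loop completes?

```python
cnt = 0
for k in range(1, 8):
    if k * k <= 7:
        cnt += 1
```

Count numbers where k² ≤ 7
`cnt` takes the values: 0 → 1 → 2

Answer: 2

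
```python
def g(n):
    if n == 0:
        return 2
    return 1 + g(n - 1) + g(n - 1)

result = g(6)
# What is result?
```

g(n) = 1 + 2·g(n-1), g(0)=2. Closed form: (2+1)·2^6 - 1 = 191.

Answer: 191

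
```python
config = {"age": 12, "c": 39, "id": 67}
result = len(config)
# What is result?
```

Trace:
`config = {"age": 12, "c": 39, "id": 67}` → config = {'age': 12, 'c': 39, 'id': 67}
`result = len(config)` → result = 3
So result = 3

Answer: 3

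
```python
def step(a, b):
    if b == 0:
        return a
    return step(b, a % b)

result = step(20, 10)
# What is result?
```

step(20, 10) -> step(10, 0) -> 10

Answer: 10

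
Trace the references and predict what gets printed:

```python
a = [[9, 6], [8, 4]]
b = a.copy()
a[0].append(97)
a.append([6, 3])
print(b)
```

Key concept: shallow copy with nested lists.
Step by step:
`a = [[9, 6], [8, 4]]` → a = [[9, 6], [8, 4]]
`b = a.copy()` → b = [[9, 6], [8, 4]]
`a[0].append(97)` → a = [[9, 6, 97], [8, 4]]; b = [[9, 6, 97], [8, 4]]
`a.append([6, 3])` → a = [[9, 6, 97], [8, 4], [6, 3]]
`print(b)` → prints [[9, 6, 97], [8, 4]]

Answer: [[9, 6, 97], [8, 4]]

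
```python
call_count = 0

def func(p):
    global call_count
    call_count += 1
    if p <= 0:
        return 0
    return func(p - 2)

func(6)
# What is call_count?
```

Linear recursion stepping by 2: 4 calls from p=6 down to ≤0.

Answer: 4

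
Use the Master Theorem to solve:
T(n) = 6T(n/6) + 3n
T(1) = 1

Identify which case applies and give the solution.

a=6, b=6, f(n)=3n. log_6(6) = 1. Since c=1 = 1, Case 2 applies: T(n) = Θ(n^log_b(a) · log n) = O(n log n).

Answer: O(n log n) - Case 2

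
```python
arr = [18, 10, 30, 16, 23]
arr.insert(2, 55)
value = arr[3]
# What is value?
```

Trace:
`arr = [18, 10, 30, 16, 23]` → arr = [18, 10, 30, 16, 23]
`arr.insert(2, 55)` → arr = [18, 10, 55, 30, 16, 23]
`value = arr[3]` → value = 30
So value = 30

Answer: 30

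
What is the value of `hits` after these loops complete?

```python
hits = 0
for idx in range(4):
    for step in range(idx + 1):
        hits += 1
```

Triangle: 1 + 2 + ... + 4
`hits` takes the values: 0 → 1 → 2 → 3 → 4 → 5 → 6 → 7 → 8 → 9 → 10

Answer: 10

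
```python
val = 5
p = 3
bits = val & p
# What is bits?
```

Trace:
`val = 5` → val = 5
`p = 3` → p = 3
`bits = val & p` → bits = 1
So bits = 1

Answer: 1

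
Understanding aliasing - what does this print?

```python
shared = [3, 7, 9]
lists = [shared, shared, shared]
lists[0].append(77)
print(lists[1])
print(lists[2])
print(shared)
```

Key concept: list of same reference.
Step by step:
`shared = [3, 7, 9]` → shared = [3, 7, 9]
`lists = [shared, shared, shared]` → lists = [[3, 7, 9], [3, 7, 9], [3, 7, 9]]
`lists[0].append(77)` → shared = [3, 7, 9, 77]; lists = [[3, 7, 9, 77], [3, 7, 9, 77], [3, 7, 9, 77]]
`print(lists[1])` → prints [3, 7, 9, 77]
`print(lists[2])` → prints [3, 7, 9, 77]
`print(shared)` → prints [3, 7, 9, 77]

Answer:
[3, 7, 9, 77]
[3, 7, 9, 77]
[3, 7, 9, 77]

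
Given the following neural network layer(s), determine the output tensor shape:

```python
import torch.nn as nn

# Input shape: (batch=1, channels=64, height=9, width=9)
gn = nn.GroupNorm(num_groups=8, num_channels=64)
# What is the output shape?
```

Input: (1, 64, 9, 9) -> Output: (1, 64, 9, 9)

Answer: (1, 64, 9, 9)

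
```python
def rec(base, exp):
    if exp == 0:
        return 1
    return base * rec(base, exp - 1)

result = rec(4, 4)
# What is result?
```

rec(4, 4) = 4 * 4 * 4 * 4 = 256

Answer: 256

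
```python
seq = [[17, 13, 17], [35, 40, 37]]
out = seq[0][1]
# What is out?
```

Trace:
`seq = [[17, 13, 17], [35, 40, 37]]` → seq = [[17, 13, 17], [35, 40, 37]]
`out = seq[0][1]` → out = 13
So out = 13

Answer: 13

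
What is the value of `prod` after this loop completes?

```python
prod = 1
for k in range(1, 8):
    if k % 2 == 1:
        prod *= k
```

Product of odd numbers 1 to 7
`prod` takes the values: 1 → 3 → 15 → 105

Answer: 105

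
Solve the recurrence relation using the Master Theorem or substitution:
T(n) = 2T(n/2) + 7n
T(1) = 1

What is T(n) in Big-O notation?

By Master Theorem: a=2, b=2, f(n)=7n. Since log_2(2) = 1 and f(n) = Θ(n^1), Case 2 applies. T(n) = O(n log n).

Answer: O(n log n)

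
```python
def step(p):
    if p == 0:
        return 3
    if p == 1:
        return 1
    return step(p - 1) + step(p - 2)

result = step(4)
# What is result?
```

Build up from base cases: step(0)=3, step(1)=1, step(2)=4, step(3)=5, step(4)=9

Answer: 9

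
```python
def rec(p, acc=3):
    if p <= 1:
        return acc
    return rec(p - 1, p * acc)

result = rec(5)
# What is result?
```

Accumulator trace (n, acc): (5, 3) -> (4, 15) -> (3, 60) -> (2, 180) -> (1, 360) -> return 360

Answer: 360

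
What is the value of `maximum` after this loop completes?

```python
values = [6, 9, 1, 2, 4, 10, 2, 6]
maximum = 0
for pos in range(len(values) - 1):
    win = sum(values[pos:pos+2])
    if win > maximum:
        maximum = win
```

Max sum of 2-element window in [6, 9, 1, 2, 4, 10, 2, 6]
`maximum` takes the values: 0 → 15

Answer: 15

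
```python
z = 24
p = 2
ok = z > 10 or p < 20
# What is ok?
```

Trace:
`z = 24` → z = 24
`p = 2` → p = 2
`ok = z > 10 or p < 20` → ok = True
So ok = True

Answer: True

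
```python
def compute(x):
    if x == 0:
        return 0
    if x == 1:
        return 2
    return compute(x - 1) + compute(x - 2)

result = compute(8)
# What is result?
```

Build up from base cases: compute(0)=0, compute(1)=2, compute(2)=2, compute(3)=4, compute(4)=6, compute(5)=10, compute(6)=16, ..., compute(8)=42

Answer: 42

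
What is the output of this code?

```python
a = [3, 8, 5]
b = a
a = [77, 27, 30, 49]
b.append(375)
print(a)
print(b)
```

Key concept: rebinding vs mutation: a is rebound to a new list, b still points at the original.
Step by step:
`a = [3, 8, 5]` → a = [3, 8, 5]
`b = a` → b = [3, 8, 5] (same object as a)
`a = [77, 27, 30, 49]` → a = [77, 27, 30, 49]
`b.append(375)` → b = [3, 8, 5, 375]
`print(a)` → prints [77, 27, 30, 49]
`print(b)` → prints [3, 8, 5, 375]

Answer:
[77, 27, 30, 49]
[3, 8, 5, 375]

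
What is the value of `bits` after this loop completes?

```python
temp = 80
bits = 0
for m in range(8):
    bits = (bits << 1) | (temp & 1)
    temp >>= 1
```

Reverse lowest 8 bits of 80
`bits` takes the values: 0 → 1 → 2 → 5 → 10

Answer: 10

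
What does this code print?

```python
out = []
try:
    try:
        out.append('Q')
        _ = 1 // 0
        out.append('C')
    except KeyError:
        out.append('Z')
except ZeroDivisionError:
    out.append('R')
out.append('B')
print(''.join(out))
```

Execution trace: 'Q' (inner try body) → 'R' (outer except ZeroDivisionError) → 'B' (after the try/except). Output: QRB

Answer: QRB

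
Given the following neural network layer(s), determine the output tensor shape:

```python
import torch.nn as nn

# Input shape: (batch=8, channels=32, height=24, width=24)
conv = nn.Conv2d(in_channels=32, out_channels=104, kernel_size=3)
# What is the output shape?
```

Input: (8, 32, 24, 24) -> Output: (8, 104, 22, 22)

Answer: (8, 104, 22, 22)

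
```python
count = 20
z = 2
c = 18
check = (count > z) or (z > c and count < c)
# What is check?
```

Trace:
`count = 20` → count = 20
`z = 2` → z = 2
`c = 18` → c = 18
`check = (count > z) or (z > c and count < c)` → check = True
So check = True

Answer: True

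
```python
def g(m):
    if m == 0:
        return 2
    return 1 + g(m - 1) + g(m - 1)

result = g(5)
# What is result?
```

g(m) = 1 + 2·g(m-1), g(0)=2. Closed form: (2+1)·2^5 - 1 = 95.

Answer: 95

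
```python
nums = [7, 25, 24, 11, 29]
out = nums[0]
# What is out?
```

Trace:
`nums = [7, 25, 24, 11, 29]` → nums = [7, 25, 24, 11, 29]
`out = nums[0]` → out = 7
So out = 7

Answer: 7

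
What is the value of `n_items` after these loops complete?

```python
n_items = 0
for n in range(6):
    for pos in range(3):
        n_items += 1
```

6 * 3 = 18
`n_items` takes the values: 0 → 1 → 2 → 3 → 4 → 5 → 6 → 7 → 8 → 9 → 10 → 11 → 12 → 13 → 14 → 15 → 16 → 17 → 18

Answer: 18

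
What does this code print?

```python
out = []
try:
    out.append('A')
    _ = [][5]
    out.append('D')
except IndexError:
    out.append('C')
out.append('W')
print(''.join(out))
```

Execution trace: 'A' (try body) → 'C' (except IndexError) → 'W' (after the try/except). Output: ACW

Answer: ACW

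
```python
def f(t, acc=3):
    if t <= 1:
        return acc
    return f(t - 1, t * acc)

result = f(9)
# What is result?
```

Accumulator trace (n, acc): (9, 3) -> (8, 27) -> (7, 216) -> (6, 1512) -> (5, 9072) -> (4, 45360) -> (3, 181440) -> (2, 544320) -> (1, 1088640) -> return 1088640

Answer: 1088640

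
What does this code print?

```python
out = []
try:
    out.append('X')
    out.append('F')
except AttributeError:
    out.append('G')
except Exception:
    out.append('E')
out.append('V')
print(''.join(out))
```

Execution trace: 'X' (try body) → 'F' (try body, no exception) → 'V' (after the try/except). Output: XFV

Answer: XFV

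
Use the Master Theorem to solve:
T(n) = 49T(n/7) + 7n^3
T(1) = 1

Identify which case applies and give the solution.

a=49, b=7, f(n)=7n^3. log_7(49) = 2. Since c=3 > 2 and the regularity condition holds (49(n/7)^3 = (49/7^3)n^3 with 49/7^3 < 1), Case 3 applies: T(n) = Θ(f(n)) = O(n^3).

Answer: O(n^3) - Case 3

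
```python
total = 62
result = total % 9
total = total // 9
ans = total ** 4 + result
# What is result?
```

Trace:
`total = 62` → total = 62
`result = total % 9` → result = 8
`total = total // 9` → total = 6
`ans = total ** 4 + result` → ans = 1304
So result = 8

Answer: 8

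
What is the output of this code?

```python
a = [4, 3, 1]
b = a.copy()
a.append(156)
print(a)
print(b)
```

Key concept: list.copy() creates independent copy.
Step by step:
`a = [4, 3, 1]` → a = [4, 3, 1]
`b = a.copy()` → b = [4, 3, 1]
`a.append(156)` → a = [4, 3, 1, 156]
`print(a)` → prints [4, 3, 1, 156]
`print(b)` → prints [4, 3, 1]

Answer:
[4, 3, 1, 156]
[4, 3, 1]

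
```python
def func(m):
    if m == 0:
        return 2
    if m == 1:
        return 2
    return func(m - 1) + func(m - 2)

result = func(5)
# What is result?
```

Build up from base cases: func(0)=2, func(1)=2, func(2)=4, func(3)=6, func(4)=10, func(5)=16

Answer: 16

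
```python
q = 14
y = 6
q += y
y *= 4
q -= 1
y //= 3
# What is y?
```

Trace:
`q = 14` → q = 14
`y = 6` → y = 6
`q += y` → q = 20
`y *= 4` → y = 24
`q -= 1` → q = 19
`y //= 3` → y = 8
So y = 8

Answer: 8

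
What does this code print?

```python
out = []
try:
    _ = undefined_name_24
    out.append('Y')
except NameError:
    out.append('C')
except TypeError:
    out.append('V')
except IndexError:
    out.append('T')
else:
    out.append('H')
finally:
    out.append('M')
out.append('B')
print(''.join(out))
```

Execution trace: 'C' (except NameError) → 'M' (finally) → 'B' (after the try/except). Output: CMB

Answer: CMB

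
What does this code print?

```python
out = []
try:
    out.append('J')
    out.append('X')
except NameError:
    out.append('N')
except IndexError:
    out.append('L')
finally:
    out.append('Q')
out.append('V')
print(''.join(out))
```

Execution trace: 'J' (try body) → 'X' (try body, no exception) → 'Q' (finally) → 'V' (after the try/except). Output: JXQV

Answer: JXQV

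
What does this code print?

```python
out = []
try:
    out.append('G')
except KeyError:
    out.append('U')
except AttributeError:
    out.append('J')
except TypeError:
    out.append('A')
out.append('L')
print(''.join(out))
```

Execution trace: 'G' (try body, no exception) → 'L' (after the try/except). Output: GL

Answer: GL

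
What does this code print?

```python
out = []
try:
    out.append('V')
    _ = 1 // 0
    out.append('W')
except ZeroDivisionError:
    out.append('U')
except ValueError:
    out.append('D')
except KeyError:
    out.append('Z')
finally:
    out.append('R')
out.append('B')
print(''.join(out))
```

Execution trace: 'V' (try body) → 'U' (except ZeroDivisionError) → 'R' (finally) → 'B' (after the try/except). Output: VURB

Answer: VURB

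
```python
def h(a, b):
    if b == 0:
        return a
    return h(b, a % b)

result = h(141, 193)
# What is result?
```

h(141, 193) -> h(193, 141) -> h(141, 52) -> h(52, 37) -> h(37, 15) -> h(15, 7) -> h(7, 1) -> h(1, 0) -> 1

Answer: 1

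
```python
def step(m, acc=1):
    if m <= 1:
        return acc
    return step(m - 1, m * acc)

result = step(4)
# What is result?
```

Accumulator trace (n, acc): (4, 1) -> (3, 4) -> (2, 12) -> (1, 24) -> return 24

Answer: 24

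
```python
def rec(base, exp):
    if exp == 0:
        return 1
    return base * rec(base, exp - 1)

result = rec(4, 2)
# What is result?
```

rec(4, 2) = 4 * 4 = 16

Answer: 16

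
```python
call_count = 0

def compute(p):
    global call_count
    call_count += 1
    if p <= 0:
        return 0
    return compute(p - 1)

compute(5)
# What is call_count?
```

Linear recursion stepping by 1: 6 calls from p=5 down to ≤0.

Answer: 6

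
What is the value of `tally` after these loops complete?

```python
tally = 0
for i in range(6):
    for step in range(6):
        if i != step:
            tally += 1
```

6² - 6 (exclude diagonal)
`tally` takes the values: 0 → 1 → 2 → 3 → 4 → 5 → 6 → 7 → 8 → 9 → 10 → 11 → 12 → 13 → 14 → 15 → 16 → 17 → 18 → 19 → 20 → 21 → 22 → 23 → 24 → 25 → 26 → 27 → 28 → 29 → 30

Answer: 30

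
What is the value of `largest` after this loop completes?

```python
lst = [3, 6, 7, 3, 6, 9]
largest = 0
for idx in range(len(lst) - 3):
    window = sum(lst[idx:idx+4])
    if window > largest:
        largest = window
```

Max sum of 4-element window in [3, 6, 7, 3, 6, 9]
`largest` takes the values: 0 → 19 → 22 → 25

Answer: 25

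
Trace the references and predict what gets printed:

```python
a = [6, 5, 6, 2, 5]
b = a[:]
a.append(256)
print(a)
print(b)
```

Key concept: slice [:] creates copy.
Step by step:
`a = [6, 5, 6, 2, 5]` → a = [6, 5, 6, 2, 5]
`b = a[:]` → b = [6, 5, 6, 2, 5]
`a.append(256)` → a = [6, 5, 6, 2, 5, 256]
`print(a)` → prints [6, 5, 6, 2, 5, 256]
`print(b)` → prints [6, 5, 6, 2, 5]

Answer:
[6, 5, 6, 2, 5, 256]
[6, 5, 6, 2, 5]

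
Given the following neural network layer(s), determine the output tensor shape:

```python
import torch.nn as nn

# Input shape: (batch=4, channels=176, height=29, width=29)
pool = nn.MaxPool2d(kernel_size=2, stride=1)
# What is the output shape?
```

Input: (4, 176, 29, 29) -> Output: (4, 176, 28, 28)

Answer: (4, 176, 28, 28)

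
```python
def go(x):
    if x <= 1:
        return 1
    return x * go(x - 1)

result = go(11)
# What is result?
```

go(11) = 11 * 10 * 9 * 8 * 7 * 6 * 5 * 4 * 3 * 2 * 1 = 39916800

Answer: 39916800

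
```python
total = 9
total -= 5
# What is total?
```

Trace:
`total = 9` → total = 9
`total -= 5` → total = 4
So total = 4

Answer: 4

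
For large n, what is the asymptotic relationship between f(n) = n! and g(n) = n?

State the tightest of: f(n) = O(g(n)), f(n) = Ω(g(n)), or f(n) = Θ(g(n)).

n! vs n: f(n) = Ω(g(n)) but not O(g(n)) — n! grows strictly faster than n.

Answer: f(n) = Ω(g(n)) but not O(g(n)) — n! grows strictly faster than n.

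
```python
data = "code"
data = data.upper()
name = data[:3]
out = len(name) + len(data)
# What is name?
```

Trace:
`data = "code"` → data = 'code'
`data = data.upper()` → data = 'CODE'
`name = data[:3]` → name = 'COD'
`out = len(name) + len(data)` → out = 7
So name = 'COD'

Answer: 'COD'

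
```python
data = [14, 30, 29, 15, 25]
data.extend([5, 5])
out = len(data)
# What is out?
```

Trace:
`data = [14, 30, 29, 15, 25]` → data = [14, 30, 29, 15, 25]
`data.extend([5, 5])` → data = [14, 30, 29, 15, 25, 5, 5]
`out = len(data)` → out = 7
So out = 7

Answer: 7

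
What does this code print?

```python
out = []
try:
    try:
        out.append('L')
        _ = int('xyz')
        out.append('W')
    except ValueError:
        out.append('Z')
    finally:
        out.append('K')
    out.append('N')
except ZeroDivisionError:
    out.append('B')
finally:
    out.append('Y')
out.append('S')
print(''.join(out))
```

Execution trace: 'L' (inner try body) → 'Z' (inner except ValueError) → 'K' (inner finally) → 'N' (try body, no exception) → 'Y' (finally) → 'S' (after the try/except). Output: LZKNYS

Answer: LZKNYS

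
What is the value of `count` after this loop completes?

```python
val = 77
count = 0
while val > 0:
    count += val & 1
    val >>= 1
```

Count set bits in 77 (binary: 0b1001101)
`count` takes the values: 0 → 1 → 2 → 3 → 4

Answer: 4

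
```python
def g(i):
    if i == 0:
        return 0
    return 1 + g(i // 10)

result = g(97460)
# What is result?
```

Count of digits of 97460: 5

Answer: 5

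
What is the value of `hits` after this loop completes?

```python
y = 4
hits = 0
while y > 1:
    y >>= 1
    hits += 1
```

Count right shifts until 1
`hits` takes the values: 0 → 1 → 2

Answer: 2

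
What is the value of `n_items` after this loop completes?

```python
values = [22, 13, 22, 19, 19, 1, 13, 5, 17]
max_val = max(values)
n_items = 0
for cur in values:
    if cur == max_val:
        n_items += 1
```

Count of max value 22 in [22, 13, 22, 19, 19, 1, 13, 5, 17]
`n_items` takes the values: 0 → 1 → 2

Answer: 2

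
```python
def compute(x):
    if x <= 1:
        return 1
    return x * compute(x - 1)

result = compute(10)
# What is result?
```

compute(10) = 10 * 9 * 8 * 7 * 6 * 5 * 4 * 3 * 2 * 1 = 3628800

Answer: 3628800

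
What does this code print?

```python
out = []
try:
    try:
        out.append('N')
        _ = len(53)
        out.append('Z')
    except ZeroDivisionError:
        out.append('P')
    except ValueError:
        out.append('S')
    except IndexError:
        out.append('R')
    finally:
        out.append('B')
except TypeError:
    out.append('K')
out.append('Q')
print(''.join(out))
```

Execution trace: 'N' (try body) → 'B' (finally) → 'K' (outer except TypeError) → 'Q' (after the try/except). Output: NBKQ

Answer: NBKQ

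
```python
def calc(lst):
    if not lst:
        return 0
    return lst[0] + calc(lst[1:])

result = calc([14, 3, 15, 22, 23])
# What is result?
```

14 + 3 + 15 + 22 + 23 + 0 = 77

Answer: 77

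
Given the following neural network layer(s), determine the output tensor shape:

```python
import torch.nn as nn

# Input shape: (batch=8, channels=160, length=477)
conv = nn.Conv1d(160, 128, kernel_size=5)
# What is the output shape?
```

Input: (8, 160, 477) -> Output: (8, 128, 473)

Answer: (8, 128, 473)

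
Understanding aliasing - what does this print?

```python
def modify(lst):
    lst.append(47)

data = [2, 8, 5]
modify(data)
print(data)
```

Key concept: function modifies passed list.
Step by step:
`data = [2, 8, 5]` → data = [2, 8, 5]
`modify(data)` → data = [2, 8, 5, 47]
`print(data)` → prints [2, 8, 5, 47]

Answer: [2, 8, 5, 47]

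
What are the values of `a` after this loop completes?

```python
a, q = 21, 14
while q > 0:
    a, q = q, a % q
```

GCD of 21 and 14
`a` takes the values: 21 → 14 → 7

Answer: 7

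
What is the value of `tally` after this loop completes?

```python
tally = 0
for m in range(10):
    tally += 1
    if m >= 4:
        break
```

Loop breaks when m reaches 4, tally is 5
`tally` takes the values: 0 → 1 → 2 → 3 → 4 → 5

Answer: 5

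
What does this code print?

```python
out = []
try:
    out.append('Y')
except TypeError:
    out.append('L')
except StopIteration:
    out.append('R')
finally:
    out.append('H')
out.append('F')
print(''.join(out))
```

Execution trace: 'Y' (try body, no exception) → 'H' (finally) → 'F' (after the try/except). Output: YHF

Answer: YHF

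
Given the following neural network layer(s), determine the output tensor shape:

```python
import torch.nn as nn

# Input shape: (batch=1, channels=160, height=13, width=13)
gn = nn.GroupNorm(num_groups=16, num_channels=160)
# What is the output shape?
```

Input: (1, 160, 13, 13) -> Output: (1, 160, 13, 13)

Answer: (1, 160, 13, 13)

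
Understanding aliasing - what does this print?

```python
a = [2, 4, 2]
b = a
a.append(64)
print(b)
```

Key concept: basic list aliasing.
Step by step:
`a = [2, 4, 2]` → a = [2, 4, 2]
`b = a` → b = [2, 4, 2] (same object as a)
`a.append(64)` → a = [2, 4, 2, 64] (same object as b); b = [2, 4, 2, 64] (same object as a)
`print(b)` → prints [2, 4, 2, 64]

Answer: [2, 4, 2, 64]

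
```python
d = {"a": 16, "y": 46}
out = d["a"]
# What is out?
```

Trace:
`d = {"a": 16, "y": 46}` → d = {'a': 16, 'y': 46}
`out = d["a"]` → out = 16
So out = 16

Answer: 16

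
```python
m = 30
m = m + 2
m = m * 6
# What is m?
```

Trace:
`m = 30` → m = 30
`m = m + 2` → m = 32
`m = m * 6` → m = 192
So m = 192

Answer: 192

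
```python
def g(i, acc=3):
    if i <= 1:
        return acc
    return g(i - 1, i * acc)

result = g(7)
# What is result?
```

Accumulator trace (n, acc): (7, 3) -> (6, 21) -> (5, 126) -> (4, 630) -> (3, 2520) -> (2, 7560) -> (1, 15120) -> return 15120

Answer: 15120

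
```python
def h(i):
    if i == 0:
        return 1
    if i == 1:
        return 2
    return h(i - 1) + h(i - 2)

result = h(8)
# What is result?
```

Build up from base cases: h(0)=1, h(1)=2, h(2)=3, h(3)=5, h(4)=8, h(5)=13, h(6)=21, ..., h(8)=55

Answer: 55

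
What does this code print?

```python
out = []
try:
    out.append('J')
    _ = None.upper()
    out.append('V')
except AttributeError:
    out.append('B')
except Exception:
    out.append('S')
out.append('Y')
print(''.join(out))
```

Execution trace: 'J' (try body) → 'B' (except AttributeError) → 'Y' (after the try/except). Output: JBY

Answer: JBY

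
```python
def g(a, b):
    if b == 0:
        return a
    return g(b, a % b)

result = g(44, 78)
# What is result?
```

g(44, 78) -> g(78, 44) -> g(44, 34) -> g(34, 10) -> g(10, 4) -> g(4, 2) -> g(2, 0) -> 2

Answer: 2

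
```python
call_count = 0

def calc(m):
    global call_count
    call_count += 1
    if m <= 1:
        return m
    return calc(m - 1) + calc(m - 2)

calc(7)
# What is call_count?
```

Calls(m) = 1 + Calls(m-1) + Calls(m-2); Calls(0)=Calls(1)=1. For m=7 this gives 41.

Answer: 41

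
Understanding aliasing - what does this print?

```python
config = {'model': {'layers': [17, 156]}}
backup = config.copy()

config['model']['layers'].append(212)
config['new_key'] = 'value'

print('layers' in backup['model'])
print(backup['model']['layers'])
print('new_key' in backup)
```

Key concept: shallow copy gotcha with nested dict.
Step by step:
`config = {'model': {'layers': [17, 156]}}` → config = {'model': {'layers': [17, 156]}}
`backup = config.copy()` → backup = {'model': {'layers': [17, 156]}}
`config['model']['layers'].append(212)` → config = {'model': {'layers': [17, 156, 212]}}; backup = {'model': {'layers': [17, 156, 212]}}
`config['new_key'] = 'value'` → config = {'model': {'layers': [17, 156, 212]}, 'new_key': 'value'}
`print('layers' in backup['model'])` → prints True
`print(backup['model']['layers'])` → prints [17, 156, 212]
`print('new_key' in backup)` → prints False

Answer:
True
[17, 156, 212]
False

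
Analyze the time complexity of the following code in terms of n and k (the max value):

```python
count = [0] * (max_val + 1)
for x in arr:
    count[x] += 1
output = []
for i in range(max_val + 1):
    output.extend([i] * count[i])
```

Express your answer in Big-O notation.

This is Counting sort (k = max value). Time complexity: O(n + k).

Answer: O(n + k)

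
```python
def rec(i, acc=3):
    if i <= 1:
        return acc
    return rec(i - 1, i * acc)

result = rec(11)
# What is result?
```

Accumulator trace (n, acc): (11, 3) -> (10, 33) -> (9, 330) -> (8, 2970) -> (7, 23760) -> (6, 166320) -> (5, 997920) -> (4, 4989600) -> (3, 19958400) -> (2, 59875200) -> (1, 119750400) -> return 119750400

Answer: 119750400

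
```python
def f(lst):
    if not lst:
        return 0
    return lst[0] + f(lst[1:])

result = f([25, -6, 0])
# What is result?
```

25 + (-6) + 0 + 0 = 19

Answer: 19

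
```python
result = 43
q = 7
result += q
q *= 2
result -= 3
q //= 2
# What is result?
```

Trace:
`result = 43` → result = 43
`q = 7` → q = 7
`result += q` → result = 50
`q *= 2` → q = 14
`result -= 3` → result = 47
`q //= 2` → q = 7
So result = 47

Answer: 47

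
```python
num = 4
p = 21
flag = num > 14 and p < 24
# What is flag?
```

Trace:
`num = 4` → num = 4
`p = 21` → p = 21
`flag = num > 14 and p < 24` → flag = False
So flag = False

Answer: False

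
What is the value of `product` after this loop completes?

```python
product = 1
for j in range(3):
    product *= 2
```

2^3 = 8
`product` takes the values: 1 → 2 → 4 → 8

Answer: 8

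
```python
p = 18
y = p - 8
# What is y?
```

Trace:
`p = 18` → p = 18
`y = p - 8` → y = 10
So y = 10

Answer: 10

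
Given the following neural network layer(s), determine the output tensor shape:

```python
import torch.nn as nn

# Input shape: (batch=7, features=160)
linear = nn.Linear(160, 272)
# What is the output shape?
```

Input: (7, 160) -> Output: (7, 272)

Answer: (7, 272)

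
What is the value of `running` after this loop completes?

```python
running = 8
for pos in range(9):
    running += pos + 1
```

Start at 8, add 1 to 9 = 53
`running` takes the values: 8 → 9 → 11 → 14 → 18 → 23 → 29 → 36 → 44 → 53

Answer: 53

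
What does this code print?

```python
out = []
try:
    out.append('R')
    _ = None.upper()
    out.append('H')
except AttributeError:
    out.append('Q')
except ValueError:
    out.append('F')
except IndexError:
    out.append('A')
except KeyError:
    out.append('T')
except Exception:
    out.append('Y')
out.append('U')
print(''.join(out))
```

Execution trace: 'R' (try body) → 'Q' (except AttributeError) → 'U' (after the try/except). Output: RQU

Answer: RQU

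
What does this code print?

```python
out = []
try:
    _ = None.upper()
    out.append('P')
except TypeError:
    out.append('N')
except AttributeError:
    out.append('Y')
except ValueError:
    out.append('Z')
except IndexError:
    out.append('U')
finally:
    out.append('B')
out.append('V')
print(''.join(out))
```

Execution trace: 'Y' (except AttributeError) → 'B' (finally) → 'V' (after the try/except). Output: YBV

Answer: YBV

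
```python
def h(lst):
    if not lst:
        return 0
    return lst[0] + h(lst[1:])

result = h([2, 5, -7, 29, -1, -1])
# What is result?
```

2 + 5 + (-7) + 29 + (-1) + (-1) + 0 = 27

Answer: 27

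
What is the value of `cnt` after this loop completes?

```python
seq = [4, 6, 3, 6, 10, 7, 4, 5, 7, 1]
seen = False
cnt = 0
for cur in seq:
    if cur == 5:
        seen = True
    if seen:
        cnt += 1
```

Count elements after first 5 in [4, 6, 3, 6, 10, 7, 4, 5, 7, 1]
`cnt` takes the values: 0 → 1 → 2 → 3

Answer: 3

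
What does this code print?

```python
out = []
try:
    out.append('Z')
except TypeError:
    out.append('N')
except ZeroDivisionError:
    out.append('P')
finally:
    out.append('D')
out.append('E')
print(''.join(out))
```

Execution trace: 'Z' (try body, no exception) → 'D' (finally) → 'E' (after the try/except). Output: ZDE

Answer: ZDE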